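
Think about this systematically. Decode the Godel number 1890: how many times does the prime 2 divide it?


Factorize 1890 by dividing by 2 repeatedly.
Division steps: 2 divides 1890 exactly 1 time(s).
Exponent of 2 = 1

1


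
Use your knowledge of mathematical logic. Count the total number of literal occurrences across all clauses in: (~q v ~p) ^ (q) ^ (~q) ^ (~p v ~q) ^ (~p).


Counting literals in each clause:
Clause 1: 2 literal(s)
Clause 2: 1 literal(s)
Clause 3: 1 literal(s)
Clause 4: 2 literal(s)
Clause 5: 1 literal(s)
Total = 7

7


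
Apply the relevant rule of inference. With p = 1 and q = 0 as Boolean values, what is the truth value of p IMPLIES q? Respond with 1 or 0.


p = 1, q = 0
Operation: p IMPLIES q
Evaluate: 1 IMPLIES 0 = 0

0


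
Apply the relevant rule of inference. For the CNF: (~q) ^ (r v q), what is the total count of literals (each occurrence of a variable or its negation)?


Counting literals in each clause:
Clause 1: 1 literal(s)
Clause 2: 2 literal(s)
Total = 3

3


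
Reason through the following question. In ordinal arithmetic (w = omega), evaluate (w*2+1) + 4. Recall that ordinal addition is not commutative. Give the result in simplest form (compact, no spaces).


Compute (w*2+1) + 4.
Ordinal + is associative but NOT commutative; for finite n>0, n + w = w but w + n stays w+n.
By associativity: (w*2+1) + 4 = w*2 + (1+4) = w*2+5.
Result = w*2+5

w*2+5


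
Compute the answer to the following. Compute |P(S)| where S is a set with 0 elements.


The power set of a set with n elements has 2^n elements.
|P(S)| = 2^0 = 1

1


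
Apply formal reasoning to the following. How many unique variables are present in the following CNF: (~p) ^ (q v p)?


Identify each variable that appears in the formula.
Variables found: p, q
Count = 2

2


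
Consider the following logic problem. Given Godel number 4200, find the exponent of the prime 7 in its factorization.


Factorize 4200 by dividing by 7 repeatedly.
Division steps: 7 divides 4200 exactly 1 time(s).
Exponent of 7 = 1

1


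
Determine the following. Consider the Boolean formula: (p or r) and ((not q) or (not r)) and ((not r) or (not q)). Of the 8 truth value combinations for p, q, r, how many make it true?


Evaluate all 8 assignments for p, q, r:
p=0, q=0, r=0: 0
p=0, q=0, r=1: 1
p=0, q=1, r=0: 0
p=0, q=1, r=1: 0
p=1, q=0, r=0: 1
p=1, q=0, r=1: 1
p=1, q=1, r=0: 1
p=1, q=1, r=1: 0
Satisfying count = 4

4


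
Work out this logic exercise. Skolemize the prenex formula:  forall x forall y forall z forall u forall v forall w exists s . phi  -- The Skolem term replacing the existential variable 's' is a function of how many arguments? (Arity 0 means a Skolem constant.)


Quantifier prefix: forall x forall y forall z forall u forall v forall w exists s
's' is existentially quantified at position 7.
Universal variables preceding it: x, y, z, u, v, w
Skolem function arity = 6

6


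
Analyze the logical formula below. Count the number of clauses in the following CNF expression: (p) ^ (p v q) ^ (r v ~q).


A CNF formula is a conjunction of clauses.
Clauses are separated by ^.
Counting the conjuncts: 3 clauses.

3


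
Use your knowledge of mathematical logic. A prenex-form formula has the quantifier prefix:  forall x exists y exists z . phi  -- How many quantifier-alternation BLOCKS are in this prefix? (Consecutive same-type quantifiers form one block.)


Quantifier-type sequence: A E E  (A=forall, E=exists)
Group into maximal same-type runs:
  Ax1 | Ex2
Number of blocks = 2

2


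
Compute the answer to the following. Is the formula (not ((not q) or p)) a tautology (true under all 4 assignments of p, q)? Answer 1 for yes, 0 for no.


Check all 4 assignments:
p=0, q=0: 0
p=0, q=1: 1
p=1, q=0: 0
p=1, q=1: 0
Satisfying count = 1/4.
Tautology iff count = 4: no.

0


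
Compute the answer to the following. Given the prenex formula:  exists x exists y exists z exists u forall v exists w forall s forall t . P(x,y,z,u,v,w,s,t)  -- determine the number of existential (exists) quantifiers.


Quantifier prefix: exists x exists y exists z exists u forall v exists w forall s forall t
Mark each quantifier type:
  E E E E U E U U
Universal count = 3, Existential count = 5
Asked for existential (exists) quantifiers: 5

5


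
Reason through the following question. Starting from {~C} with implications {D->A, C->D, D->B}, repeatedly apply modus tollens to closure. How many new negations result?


Initial negated facts: {~C}
Apply modus tollens to closure:
  (no implication fires)
Final negated: {~C}
New negations: {(none)}
Count = 0

0


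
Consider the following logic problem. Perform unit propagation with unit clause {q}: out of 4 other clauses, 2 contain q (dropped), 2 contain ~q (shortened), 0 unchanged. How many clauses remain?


Satisfied (removed): 2
Shortened (remain): 2
Unchanged (remain): 0
Remaining = 2 + 0 = 2

2


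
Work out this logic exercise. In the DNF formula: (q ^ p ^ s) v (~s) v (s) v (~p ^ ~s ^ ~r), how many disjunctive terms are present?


A DNF formula is a disjunction of terms (conjunctions).
Terms are separated by v.
Counting the disjuncts: 4 terms.

4


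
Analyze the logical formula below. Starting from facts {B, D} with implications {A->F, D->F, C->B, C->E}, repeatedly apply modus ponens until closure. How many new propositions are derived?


Initial facts: {B, D}
Apply modus ponens to closure:
  D and D->F  =>  F
Final known: {B, D, F}
New propositions: {F}
Count = 1

1


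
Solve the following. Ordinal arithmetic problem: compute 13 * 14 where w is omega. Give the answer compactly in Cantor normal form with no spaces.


Compute 13 * 14.
Ordinal * is associative and left-distributive over +, but NOT commutative; for finite n>1, n*w = w but w*n stays w*n.
Both finite; ordinal * agrees with natural *: 13 * 14 = 182.
Result = 182

182


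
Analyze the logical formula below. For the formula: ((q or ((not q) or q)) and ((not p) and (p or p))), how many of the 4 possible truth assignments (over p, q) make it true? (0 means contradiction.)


Check all 4 assignments:
p=0, q=0: 0
p=0, q=1: 0
p=1, q=0: 0
p=1, q=1: 0
Count of True = 0

0


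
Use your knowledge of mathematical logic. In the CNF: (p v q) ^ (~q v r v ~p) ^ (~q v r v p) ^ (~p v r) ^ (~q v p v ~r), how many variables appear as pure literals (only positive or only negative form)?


Check each variable for pure literal status:
p: mixed (not pure)
q: mixed (not pure)
r: mixed (not pure)
Pure literal count = 0

0


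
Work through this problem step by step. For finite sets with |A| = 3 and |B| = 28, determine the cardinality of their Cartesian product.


The Cartesian product A x B contains all ordered pairs (a, b).
|A x B| = |A| * |B| = 3 * 28 = 84

84


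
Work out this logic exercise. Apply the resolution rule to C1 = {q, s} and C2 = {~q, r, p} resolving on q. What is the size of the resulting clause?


Remove q from C1 and ~q from C2.
C1 remainder: {s}
C2 remainder: {r, p}
Union (resolvent): {p, r, s}
Resolvent has 3 literal(s).

3


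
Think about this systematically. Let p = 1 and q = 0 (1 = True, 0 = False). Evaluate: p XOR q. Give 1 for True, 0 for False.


p = 1, q = 0
Operation: p XOR q
Evaluate: 1 XOR 0 = 1

1


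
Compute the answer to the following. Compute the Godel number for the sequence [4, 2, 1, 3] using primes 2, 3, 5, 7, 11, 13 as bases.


Encode each element as an exponent of the corresponding prime:
  2^4 = 16
  3^2 = 9
  5^1 = 5
  7^3 = 343
Product = 16 * 9 * 5 * 343 = 246960

246960


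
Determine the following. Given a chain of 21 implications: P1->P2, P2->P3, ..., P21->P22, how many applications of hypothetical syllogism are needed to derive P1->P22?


With 21 implications in a chain connecting 22 propositions:
P1->P2, P2->P3, ..., P21->P22
Steps needed = (number of implications) - 1 = 21 - 1 = 20

20


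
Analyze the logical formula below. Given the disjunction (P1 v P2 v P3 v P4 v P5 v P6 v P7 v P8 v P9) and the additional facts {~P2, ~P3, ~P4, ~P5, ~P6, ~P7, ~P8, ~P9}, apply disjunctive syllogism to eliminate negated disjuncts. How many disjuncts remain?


Original disjuncts (9): P1, P2, P3, P4, P5, P6, P7, P8, P9
Negated (eliminate): ~P2, ~P3, ~P4, ~P5, ~P6, ~P7, ~P8, ~P9
Remaining disjuncts: P1
Count = 9 - 8 = 1

1


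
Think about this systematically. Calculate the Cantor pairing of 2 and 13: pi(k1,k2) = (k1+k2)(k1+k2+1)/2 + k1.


k1 + k2 = 15
(k1+k2)(k1+k2+1)/2 = 15 * 16 / 2 = 120
pi = 120 + 2 = 122

122


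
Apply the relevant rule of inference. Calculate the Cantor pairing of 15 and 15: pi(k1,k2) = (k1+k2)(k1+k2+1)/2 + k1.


k1 + k2 = 30
(k1+k2)(k1+k2+1)/2 = 30 * 31 / 2 = 465
pi = 465 + 15 = 480

480


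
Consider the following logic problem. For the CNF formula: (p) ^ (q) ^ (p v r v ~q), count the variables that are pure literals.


Check each variable for pure literal status:
p: pure positive
q: mixed (not pure)
r: pure positive
Pure literal count = 2

2


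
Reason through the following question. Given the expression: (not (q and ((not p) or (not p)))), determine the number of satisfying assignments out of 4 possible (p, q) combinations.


Check all 4 assignments:
p=0, q=0: 1
p=0, q=1: 0
p=1, q=0: 1
p=1, q=1: 1
Count of True = 3

3


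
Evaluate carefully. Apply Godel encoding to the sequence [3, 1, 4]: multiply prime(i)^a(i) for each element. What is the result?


Encode each element as an exponent of the corresponding prime:
  2^3 = 8
  3^1 = 3
  5^4 = 625
Product = 8 * 3 * 625 = 15000

15000


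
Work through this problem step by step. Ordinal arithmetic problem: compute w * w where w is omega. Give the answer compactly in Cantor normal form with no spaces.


Compute w * w.
Ordinal * is associative and left-distributive over +, but NOT commutative; for finite n>1, n*w = w but w*n stays w*n.
w * w = w^2 by definition.
Result = w^2

w^2


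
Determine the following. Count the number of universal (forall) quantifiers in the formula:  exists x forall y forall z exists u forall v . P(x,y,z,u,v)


Quantifier prefix: exists x forall y forall z exists u forall v
Mark each quantifier type:
  E U U E U
Universal count = 3, Existential count = 2
Asked for universal (forall) quantifiers: 3

3


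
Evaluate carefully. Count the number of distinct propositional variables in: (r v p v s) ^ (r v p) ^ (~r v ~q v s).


Identify each variable that appears in the formula.
Variables found: p, q, r, s
Count = 4

4


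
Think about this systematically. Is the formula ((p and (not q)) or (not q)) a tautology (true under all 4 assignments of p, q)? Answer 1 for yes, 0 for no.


Check all 4 assignments:
p=0, q=0: 1
p=0, q=1: 0
p=1, q=0: 1
p=1, q=1: 0
Satisfying count = 2/4.
Tautology iff count = 4: no.

0


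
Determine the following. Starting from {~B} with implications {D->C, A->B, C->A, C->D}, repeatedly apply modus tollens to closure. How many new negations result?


Initial negated facts: {~B}
Apply modus tollens to closure:
  ~B and A->B  =>  ~A
  ~A and C->A  =>  ~C
  ~C and D->C  =>  ~D
Final negated: {~A, ~B, ~C, ~D}
New negations: {~A, ~C, ~D}
Count = 3

3


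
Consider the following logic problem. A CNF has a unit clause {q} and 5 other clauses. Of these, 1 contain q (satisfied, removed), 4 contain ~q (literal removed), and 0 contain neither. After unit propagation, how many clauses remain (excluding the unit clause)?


Satisfied (removed): 1
Shortened (remain): 4
Unchanged (remain): 0
Remaining = 4 + 0 = 4

4


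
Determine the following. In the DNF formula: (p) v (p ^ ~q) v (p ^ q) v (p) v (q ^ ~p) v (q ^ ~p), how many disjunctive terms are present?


A DNF formula is a disjunction of terms (conjunctions).
Terms are separated by v.
Counting the disjuncts: 6 terms.

6


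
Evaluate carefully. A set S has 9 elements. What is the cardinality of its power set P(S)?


The power set of a set with n elements has 2^n elements.
|P(S)| = 2^9 = 512

512


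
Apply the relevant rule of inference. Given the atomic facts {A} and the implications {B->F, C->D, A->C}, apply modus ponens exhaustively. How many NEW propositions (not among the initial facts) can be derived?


Initial facts: {A}
Apply modus ponens to closure:
  A and A->C  =>  C
  C and C->D  =>  D
Final known: {A, C, D}
New propositions: {C, D}
Count = 2

2


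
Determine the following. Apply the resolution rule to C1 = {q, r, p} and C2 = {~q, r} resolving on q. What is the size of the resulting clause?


Remove q from C1 and ~q from C2.
C1 remainder: {r, p}
C2 remainder: {r}
Union (resolvent): {p, r}
Resolvent has 2 literal(s).

2


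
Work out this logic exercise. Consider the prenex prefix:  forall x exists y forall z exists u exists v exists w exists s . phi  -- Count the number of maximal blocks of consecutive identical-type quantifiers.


Quantifier-type sequence: A E A E E E E  (A=forall, E=exists)
Group into maximal same-type runs:
  Ax1 | Ex1 | Ax1 | Ex4
Number of blocks = 4

4


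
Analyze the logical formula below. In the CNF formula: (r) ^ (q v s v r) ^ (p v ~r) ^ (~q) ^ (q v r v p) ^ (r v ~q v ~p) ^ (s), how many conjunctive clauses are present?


A CNF formula is a conjunction of clauses.
Clauses are separated by ^.
Counting the conjuncts: 7 clauses.

7


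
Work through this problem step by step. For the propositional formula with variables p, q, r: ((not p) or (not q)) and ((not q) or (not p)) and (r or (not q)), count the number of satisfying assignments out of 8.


Evaluate all 8 assignments for p, q, r:
p=0, q=0, r=0: 1
p=0, q=0, r=1: 1
p=0, q=1, r=0: 0
p=0, q=1, r=1: 1
p=1, q=0, r=0: 1
p=1, q=0, r=1: 1
p=1, q=1, r=0: 0
p=1, q=1, r=1: 0
Satisfying count = 5

5


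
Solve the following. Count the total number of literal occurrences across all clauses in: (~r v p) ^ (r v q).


Counting literals in each clause:
Clause 1: 2 literal(s)
Clause 2: 2 literal(s)
Total = 4

4


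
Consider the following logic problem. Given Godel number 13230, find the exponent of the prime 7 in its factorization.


Factorize 13230 by dividing by 7 repeatedly.
Division steps: 7 divides 13230 exactly 2 time(s).
Exponent of 7 = 2

2


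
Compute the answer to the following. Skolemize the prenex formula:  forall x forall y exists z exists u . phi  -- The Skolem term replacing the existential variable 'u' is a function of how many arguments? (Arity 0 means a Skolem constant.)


Quantifier prefix: forall x forall y exists z exists u
'u' is existentially quantified at position 4.
Universal variables preceding it: x, y
Skolem function arity = 2

2


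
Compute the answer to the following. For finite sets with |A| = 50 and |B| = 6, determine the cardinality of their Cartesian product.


The Cartesian product A x B contains all ordered pairs (a, b).
|A x B| = |A| * |B| = 50 * 6 = 300

300


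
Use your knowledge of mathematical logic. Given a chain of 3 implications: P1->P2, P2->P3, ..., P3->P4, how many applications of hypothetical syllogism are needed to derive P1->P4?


With 3 implications in a chain connecting 4 propositions:
P1->P2, P2->P3, ..., P3->P4
Steps needed = (number of implications) - 1 = 3 - 1 = 2

2


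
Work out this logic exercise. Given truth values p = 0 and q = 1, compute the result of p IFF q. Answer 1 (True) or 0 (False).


p = 0, q = 1
Operation: p IFF q
Evaluate: 0 IFF 1 = 0

0


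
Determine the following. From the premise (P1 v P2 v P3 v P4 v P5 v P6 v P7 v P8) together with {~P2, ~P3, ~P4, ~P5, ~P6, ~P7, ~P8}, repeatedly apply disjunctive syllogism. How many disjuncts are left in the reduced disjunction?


Original disjuncts (8): P1, P2, P3, P4, P5, P6, P7, P8
Negated (eliminate): ~P2, ~P3, ~P4, ~P5, ~P6, ~P7, ~P8
Remaining disjuncts: P1
Count = 8 - 7 = 1

1


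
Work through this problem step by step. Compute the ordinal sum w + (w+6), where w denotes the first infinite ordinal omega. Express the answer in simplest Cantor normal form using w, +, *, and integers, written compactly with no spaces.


Compute w + (w+6).
Ordinal + is associative but NOT commutative; for finite n>0, n + w = w but w + n stays w+n.
w + (w+6) = (w+w) + 6 = w*2+6.
Result = w*2+6

w*2+6


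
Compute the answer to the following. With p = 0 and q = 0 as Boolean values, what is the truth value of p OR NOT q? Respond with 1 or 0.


p = 0, q = 0
Operation: p OR NOT q
Evaluate: 0 OR NOT 0 = 1

1


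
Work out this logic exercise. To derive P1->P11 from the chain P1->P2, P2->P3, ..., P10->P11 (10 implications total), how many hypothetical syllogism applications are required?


With 10 implications in a chain connecting 11 propositions:
P1->P2, P2->P3, ..., P10->P11
Steps needed = (number of implications) - 1 = 10 - 1 = 9

9


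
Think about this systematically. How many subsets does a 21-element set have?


The power set of a set with n elements has 2^n elements.
|P(S)| = 2^21 = 2097152

2097152


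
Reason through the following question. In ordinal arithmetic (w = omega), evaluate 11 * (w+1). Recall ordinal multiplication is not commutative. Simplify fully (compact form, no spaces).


Compute 11 * (w+1).
Ordinal * is associative and left-distributive over +, but NOT commutative; for finite n>1, n*w = w but w*n stays w*n.
By left-distributivity: 11 * (w+1) = 11*w + 11*1 = w + 11 = w+11.
Result = w+11

w+11


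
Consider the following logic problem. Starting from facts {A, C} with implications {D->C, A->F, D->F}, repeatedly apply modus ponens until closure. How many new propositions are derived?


Initial facts: {A, C}
Apply modus ponens to closure:
  A and A->F  =>  F
Final known: {A, C, F}
New propositions: {F}
Count = 1

1


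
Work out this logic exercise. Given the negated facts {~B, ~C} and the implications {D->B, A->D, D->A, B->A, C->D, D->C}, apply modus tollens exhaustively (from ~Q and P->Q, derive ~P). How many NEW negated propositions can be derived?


Initial negated facts: {~B, ~C}
Apply modus tollens to closure:
  ~B and D->B  =>  ~D
  ~D and A->D  =>  ~A
Final negated: {~A, ~B, ~C, ~D}
New negations: {~A, ~D}
Count = 2

2


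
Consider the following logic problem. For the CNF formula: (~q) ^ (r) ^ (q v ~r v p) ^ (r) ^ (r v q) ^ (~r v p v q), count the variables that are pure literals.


Check each variable for pure literal status:
p: pure positive
q: mixed (not pure)
r: mixed (not pure)
Pure literal count = 1

1


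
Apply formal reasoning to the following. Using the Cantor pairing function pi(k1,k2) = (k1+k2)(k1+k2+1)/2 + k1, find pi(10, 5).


k1 + k2 = 15
(k1+k2)(k1+k2+1)/2 = 15 * 16 / 2 = 120
pi = 120 + 10 = 130

130


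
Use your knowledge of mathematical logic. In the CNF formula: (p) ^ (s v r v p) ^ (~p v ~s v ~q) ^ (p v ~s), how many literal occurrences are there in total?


Counting literals in each clause:
Clause 1: 1 literal(s)
Clause 2: 3 literal(s)
Clause 3: 3 literal(s)
Clause 4: 2 literal(s)
Total = 9

9


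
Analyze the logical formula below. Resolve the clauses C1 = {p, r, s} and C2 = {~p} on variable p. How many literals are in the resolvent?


Remove p from C1 and ~p from C2.
C1 remainder: {r, s}
C2 remainder: {}
Union (resolvent): {r, s}
Resolvent has 2 literal(s).

2


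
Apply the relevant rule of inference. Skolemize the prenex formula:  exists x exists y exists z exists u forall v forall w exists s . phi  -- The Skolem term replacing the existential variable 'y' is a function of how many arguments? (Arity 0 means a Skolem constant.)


Quantifier prefix: exists x exists y exists z exists u forall v forall w exists s
'y' is existentially quantified at position 2.
No universal quantifiers precede it.
Skolem function arity = 0 (a Skolem constant)

0


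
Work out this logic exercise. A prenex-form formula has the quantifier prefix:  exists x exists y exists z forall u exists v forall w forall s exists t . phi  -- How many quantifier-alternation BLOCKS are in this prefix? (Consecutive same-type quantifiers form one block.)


Quantifier-type sequence: E E E A E A A E  (A=forall, E=exists)
Group into maximal same-type runs:
  Ex3 | Ax1 | Ex1 | Ax2 | Ex1
Number of blocks = 5

5


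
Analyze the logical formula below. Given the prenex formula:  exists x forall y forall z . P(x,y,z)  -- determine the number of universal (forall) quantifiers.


Quantifier prefix: exists x forall y forall z
Mark each quantifier type:
  E U U
Universal count = 2, Existential count = 1
Asked for universal (forall) quantifiers: 2

2


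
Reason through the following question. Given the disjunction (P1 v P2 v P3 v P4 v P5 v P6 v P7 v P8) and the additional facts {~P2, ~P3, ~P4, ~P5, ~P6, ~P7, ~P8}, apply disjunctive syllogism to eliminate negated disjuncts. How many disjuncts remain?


Original disjuncts (8): P1, P2, P3, P4, P5, P6, P7, P8
Negated (eliminate): ~P2, ~P3, ~P4, ~P5, ~P6, ~P7, ~P8
Remaining disjuncts: P1
Count = 8 - 7 = 1

1


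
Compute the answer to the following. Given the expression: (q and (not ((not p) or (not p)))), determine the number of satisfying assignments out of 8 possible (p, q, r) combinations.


Check all 8 assignments:
p=0, q=0, r=0: 0
p=0, q=0, r=1: 0
p=0, q=1, r=0: 0
p=0, q=1, r=1: 0
p=1, q=0, r=0: 0
p=1, q=0, r=1: 0
p=1, q=1, r=0: 1
p=1, q=1, r=1: 1
Count of True = 2

2


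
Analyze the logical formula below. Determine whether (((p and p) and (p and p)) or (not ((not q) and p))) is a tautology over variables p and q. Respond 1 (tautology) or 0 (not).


Check all 4 assignments:
p=0, q=0: 1
p=0, q=1: 1
p=1, q=0: 1
p=1, q=1: 1
Satisfying count = 4/4.
Tautology iff count = 4: yes.

1


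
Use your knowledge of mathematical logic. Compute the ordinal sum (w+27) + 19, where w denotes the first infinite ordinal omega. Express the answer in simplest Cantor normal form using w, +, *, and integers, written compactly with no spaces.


Compute (w+27) + 19.
Ordinal + is associative but NOT commutative; for finite n>0, n + w = w but w + n stays w+n.
By associativity: (w+27) + 19 = w + (27+19) = w+46.
Result = w+46

w+46


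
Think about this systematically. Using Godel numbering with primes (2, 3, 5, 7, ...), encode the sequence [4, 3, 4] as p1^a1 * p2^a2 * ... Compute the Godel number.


Encode each element as an exponent of the corresponding prime:
  2^4 = 16
  3^3 = 27
  5^4 = 625
Product = 16 * 27 * 625 = 270000

270000


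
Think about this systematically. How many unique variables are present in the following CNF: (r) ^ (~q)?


Identify each variable that appears in the formula.
Variables found: q, r
Count = 2

2


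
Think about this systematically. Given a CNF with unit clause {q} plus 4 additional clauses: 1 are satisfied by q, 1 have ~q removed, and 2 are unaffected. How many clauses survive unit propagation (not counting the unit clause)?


Satisfied (removed): 1
Shortened (remain): 1
Unchanged (remain): 2
Remaining = 1 + 2 = 3

3


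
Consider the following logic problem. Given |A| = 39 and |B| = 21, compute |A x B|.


The Cartesian product A x B contains all ordered pairs (a, b).
|A x B| = |A| * |B| = 39 * 21 = 819

819


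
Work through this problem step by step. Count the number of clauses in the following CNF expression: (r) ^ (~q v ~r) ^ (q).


A CNF formula is a conjunction of clauses.
Clauses are separated by ^.
Counting the conjuncts: 3 clauses.

3


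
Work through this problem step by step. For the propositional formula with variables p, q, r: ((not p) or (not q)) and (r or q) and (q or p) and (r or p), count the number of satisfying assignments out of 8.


Evaluate all 8 assignments for p, q, r:
p=0, q=0, r=0: 0
p=0, q=0, r=1: 0
p=0, q=1, r=0: 0
p=0, q=1, r=1: 1
p=1, q=0, r=0: 0
p=1, q=0, r=1: 1
p=1, q=1, r=0: 0
p=1, q=1, r=1: 0
Satisfying count = 2

2


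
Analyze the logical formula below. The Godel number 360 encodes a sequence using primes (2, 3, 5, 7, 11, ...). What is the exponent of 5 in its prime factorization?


Factorize 360 by dividing by 5 repeatedly.
Division steps: 5 divides 360 exactly 1 time(s).
Exponent of 5 = 1

1


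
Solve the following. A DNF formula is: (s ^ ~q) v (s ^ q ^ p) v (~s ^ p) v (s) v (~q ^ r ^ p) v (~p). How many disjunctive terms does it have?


A DNF formula is a disjunction of terms (conjunctions).
Terms are separated by v.
Counting the disjuncts: 6 terms.

6


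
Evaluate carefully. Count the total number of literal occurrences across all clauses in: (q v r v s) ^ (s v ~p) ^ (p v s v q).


Counting literals in each clause:
Clause 1: 3 literal(s)
Clause 2: 2 literal(s)
Clause 3: 3 literal(s)
Total = 8

8


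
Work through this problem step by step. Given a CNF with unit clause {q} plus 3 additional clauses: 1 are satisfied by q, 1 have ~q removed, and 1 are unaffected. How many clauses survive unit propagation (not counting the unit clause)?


Satisfied (removed): 1
Shortened (remain): 1
Unchanged (remain): 1
Remaining = 1 + 1 = 2

2


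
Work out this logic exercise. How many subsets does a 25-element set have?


The power set of a set with n elements has 2^n elements.
|P(S)| = 2^25 = 33554432

33554432


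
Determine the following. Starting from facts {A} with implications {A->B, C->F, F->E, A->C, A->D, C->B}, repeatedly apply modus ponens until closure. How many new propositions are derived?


Initial facts: {A}
Apply modus ponens to closure:
  A and A->B  =>  B
  A and A->C  =>  C
  A and A->D  =>  D
  C and C->F  =>  F
  F and F->E  =>  E
Final known: {A, B, C, D, E, F}
New propositions: {B, C, D, E, F}
Count = 5

5


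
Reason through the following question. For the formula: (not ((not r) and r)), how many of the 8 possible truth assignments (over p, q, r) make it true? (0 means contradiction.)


Check all 8 assignments:
p=0, q=0, r=0: 1
p=0, q=0, r=1: 1
p=0, q=1, r=0: 1
p=0, q=1, r=1: 1
p=1, q=0, r=0: 1
p=1, q=0, r=1: 1
p=1, q=1, r=0: 1
p=1, q=1, r=1: 1
Count of True = 8

8


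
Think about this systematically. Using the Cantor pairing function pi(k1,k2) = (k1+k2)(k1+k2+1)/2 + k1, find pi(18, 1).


k1 + k2 = 19
(k1+k2)(k1+k2+1)/2 = 19 * 20 / 2 = 190
pi = 190 + 18 = 208

208


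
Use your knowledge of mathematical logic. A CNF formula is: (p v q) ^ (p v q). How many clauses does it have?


A CNF formula is a conjunction of clauses.
Clauses are separated by ^.
Counting the conjuncts: 2 clauses.

2


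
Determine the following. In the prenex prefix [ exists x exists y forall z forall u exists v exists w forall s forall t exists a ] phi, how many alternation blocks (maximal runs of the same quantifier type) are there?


Quantifier-type sequence: E E A A E E A A E  (A=forall, E=exists)
Group into maximal same-type runs:
  Ex2 | Ax2 | Ex2 | Ax2 | Ex1
Number of blocks = 5

5


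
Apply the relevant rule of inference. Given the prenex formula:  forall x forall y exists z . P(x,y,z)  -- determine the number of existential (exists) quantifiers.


Quantifier prefix: forall x forall y exists z
Mark each quantifier type:
  U U E
Universal count = 2, Existential count = 1
Asked for existential (exists) quantifiers: 1

1


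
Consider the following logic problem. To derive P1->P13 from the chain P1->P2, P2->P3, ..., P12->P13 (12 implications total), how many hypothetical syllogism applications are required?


With 12 implications in a chain connecting 13 propositions:
P1->P2, P2->P3, ..., P12->P13
Steps needed = (number of implications) - 1 = 12 - 1 = 11

11


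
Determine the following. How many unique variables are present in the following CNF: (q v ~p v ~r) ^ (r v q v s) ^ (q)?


Identify each variable that appears in the formula.
Variables found: p, q, r, s
Count = 4

4


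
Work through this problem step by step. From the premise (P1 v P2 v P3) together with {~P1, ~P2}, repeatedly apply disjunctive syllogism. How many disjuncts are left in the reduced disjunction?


Original disjuncts (3): P1, P2, P3
Negated (eliminate): ~P1, ~P2
Remaining disjuncts: P3
Count = 3 - 2 = 1

1


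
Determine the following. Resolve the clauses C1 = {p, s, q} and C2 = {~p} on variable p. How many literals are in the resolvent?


Remove p from C1 and ~p from C2.
C1 remainder: {s, q}
C2 remainder: {}
Union (resolvent): {q, s}
Resolvent has 2 literal(s).

2


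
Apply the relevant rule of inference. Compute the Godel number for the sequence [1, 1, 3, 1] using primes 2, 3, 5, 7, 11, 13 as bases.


Encode each element as an exponent of the corresponding prime:
  2^1 = 2
  3^1 = 3
  5^3 = 125
  7^1 = 7
Product = 2 * 3 * 125 * 7 = 5250

5250


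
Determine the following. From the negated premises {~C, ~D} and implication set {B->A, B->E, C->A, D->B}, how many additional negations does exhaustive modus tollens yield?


Initial negated facts: {~C, ~D}
Apply modus tollens to closure:
  (no implication fires)
Final negated: {~C, ~D}
New negations: {(none)}
Count = 0

0


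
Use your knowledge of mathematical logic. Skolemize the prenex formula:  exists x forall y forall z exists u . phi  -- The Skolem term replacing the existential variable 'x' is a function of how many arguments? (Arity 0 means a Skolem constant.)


Quantifier prefix: exists x forall y forall z exists u
'x' is existentially quantified at position 1.
No universal quantifiers precede it.
Skolem function arity = 0 (a Skolem constant)

0


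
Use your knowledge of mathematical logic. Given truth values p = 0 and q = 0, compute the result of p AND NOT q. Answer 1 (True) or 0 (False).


p = 0, q = 0
Operation: p AND NOT q
Evaluate: 0 AND NOT 0 = 0

0


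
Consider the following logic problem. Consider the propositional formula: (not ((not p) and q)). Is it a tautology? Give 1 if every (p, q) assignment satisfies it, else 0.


Check all 4 assignments:
p=0, q=0: 1
p=0, q=1: 0
p=1, q=0: 1
p=1, q=1: 1
Satisfying count = 3/4.
Tautology iff count = 4: no.

0


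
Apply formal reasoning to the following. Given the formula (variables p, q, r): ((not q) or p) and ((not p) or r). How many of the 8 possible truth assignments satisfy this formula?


Evaluate all 8 assignments for p, q, r:
p=0, q=0, r=0: 1
p=0, q=0, r=1: 1
p=0, q=1, r=0: 0
p=0, q=1, r=1: 0
p=1, q=0, r=0: 0
p=1, q=0, r=1: 1
p=1, q=1, r=0: 0
p=1, q=1, r=1: 1
Satisfying count = 4

4


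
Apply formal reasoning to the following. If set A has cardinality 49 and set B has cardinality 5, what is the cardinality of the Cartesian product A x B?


The Cartesian product A x B contains all ordered pairs (a, b).
|A x B| = |A| * |B| = 49 * 5 = 245

245


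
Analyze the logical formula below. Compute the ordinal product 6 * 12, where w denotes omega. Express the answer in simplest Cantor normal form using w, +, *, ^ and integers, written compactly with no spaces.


Compute 6 * 12.
Ordinal * is associative and left-distributive over +, but NOT commutative; for finite n>1, n*w = w but w*n stays w*n.
Both finite; ordinal * agrees with natural *: 6 * 12 = 72.
Result = 72

72


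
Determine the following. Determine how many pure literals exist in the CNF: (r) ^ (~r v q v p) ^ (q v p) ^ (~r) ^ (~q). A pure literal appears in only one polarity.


Check each variable for pure literal status:
p: pure positive
q: mixed (not pure)
r: mixed (not pure)
Pure literal count = 1

1


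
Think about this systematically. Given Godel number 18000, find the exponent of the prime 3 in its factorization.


Factorize 18000 by dividing by 3 repeatedly.
Division steps: 3 divides 18000 exactly 2 time(s).
Exponent of 3 = 2

2


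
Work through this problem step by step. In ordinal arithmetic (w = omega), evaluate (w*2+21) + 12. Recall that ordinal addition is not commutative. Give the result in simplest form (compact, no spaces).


Compute (w*2+21) + 12.
Ordinal + is associative but NOT commutative; for finite n>0, n + w = w but w + n stays w+n.
By associativity: (w*2+21) + 12 = w*2 + (21+12) = w*2+33.
Result = w*2+33

w*2+33


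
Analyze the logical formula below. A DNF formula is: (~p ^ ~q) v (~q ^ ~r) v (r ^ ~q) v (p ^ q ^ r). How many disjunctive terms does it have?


A DNF formula is a disjunction of terms (conjunctions).
Terms are separated by v.
Counting the disjuncts: 4 terms.

4


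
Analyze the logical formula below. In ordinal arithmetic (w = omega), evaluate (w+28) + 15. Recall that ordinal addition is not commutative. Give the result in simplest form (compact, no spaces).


Compute (w+28) + 15.
Ordinal + is associative but NOT commutative; for finite n>0, n + w = w but w + n stays w+n.
By associativity: (w+28) + 15 = w + (28+15) = w+43.
Result = w+43

w+43


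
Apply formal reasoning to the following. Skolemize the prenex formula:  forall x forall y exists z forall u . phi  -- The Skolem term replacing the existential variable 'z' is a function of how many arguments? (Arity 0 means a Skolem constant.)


Quantifier prefix: forall x forall y exists z forall u
'z' is existentially quantified at position 3.
Universal variables preceding it: x, y
Skolem function arity = 2

2


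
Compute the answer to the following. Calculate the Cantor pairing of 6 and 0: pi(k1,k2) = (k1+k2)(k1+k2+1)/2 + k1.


k1 + k2 = 6
(k1+k2)(k1+k2+1)/2 = 6 * 7 / 2 = 21
pi = 21 + 6 = 27

27


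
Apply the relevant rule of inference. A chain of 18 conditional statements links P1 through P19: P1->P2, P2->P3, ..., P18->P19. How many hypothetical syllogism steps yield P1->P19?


With 18 implications in a chain connecting 19 propositions:
P1->P2, P2->P3, ..., P18->P19
Steps needed = (number of implications) - 1 = 18 - 1 = 17

17


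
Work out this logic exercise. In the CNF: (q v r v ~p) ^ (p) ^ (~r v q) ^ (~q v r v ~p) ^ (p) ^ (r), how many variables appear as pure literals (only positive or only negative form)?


Check each variable for pure literal status:
p: mixed (not pure)
q: mixed (not pure)
r: mixed (not pure)
Pure literal count = 0

0


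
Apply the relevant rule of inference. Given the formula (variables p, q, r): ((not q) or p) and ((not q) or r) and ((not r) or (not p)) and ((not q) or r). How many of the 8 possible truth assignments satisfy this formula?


Evaluate all 8 assignments for p, q, r:
p=0, q=0, r=0: 1
p=0, q=0, r=1: 1
p=0, q=1, r=0: 0
p=0, q=1, r=1: 0
p=1, q=0, r=0: 1
p=1, q=0, r=1: 0
p=1, q=1, r=0: 0
p=1, q=1, r=1: 0
Satisfying count = 3

3


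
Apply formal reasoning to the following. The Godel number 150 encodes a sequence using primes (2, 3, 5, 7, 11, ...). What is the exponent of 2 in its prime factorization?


Factorize 150 by dividing by 2 repeatedly.
Division steps: 2 divides 150 exactly 1 time(s).
Exponent of 2 = 1

1


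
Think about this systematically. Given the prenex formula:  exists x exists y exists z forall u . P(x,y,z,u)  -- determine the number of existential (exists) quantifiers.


Quantifier prefix: exists x exists y exists z forall u
Mark each quantifier type:
  E E E U
Universal count = 1, Existential count = 3
Asked for existential (exists) quantifiers: 3

3


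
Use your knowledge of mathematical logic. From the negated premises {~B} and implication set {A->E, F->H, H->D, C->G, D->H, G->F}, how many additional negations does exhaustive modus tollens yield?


Initial negated facts: {~B}
Apply modus tollens to closure:
  (no implication fires)
Final negated: {~B}
New negations: {(none)}
Count = 0

0


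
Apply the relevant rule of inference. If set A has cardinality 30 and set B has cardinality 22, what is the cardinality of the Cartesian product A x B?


The Cartesian product A x B contains all ordered pairs (a, b).
|A x B| = |A| * |B| = 30 * 22 = 660

660


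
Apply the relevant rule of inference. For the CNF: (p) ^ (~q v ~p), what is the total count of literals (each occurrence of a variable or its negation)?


Counting literals in each clause:
Clause 1: 1 literal(s)
Clause 2: 2 literal(s)
Total = 3

3


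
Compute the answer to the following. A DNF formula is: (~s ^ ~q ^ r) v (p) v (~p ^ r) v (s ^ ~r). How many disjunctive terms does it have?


A DNF formula is a disjunction of terms (conjunctions).
Terms are separated by v.
Counting the disjuncts: 4 terms.

4


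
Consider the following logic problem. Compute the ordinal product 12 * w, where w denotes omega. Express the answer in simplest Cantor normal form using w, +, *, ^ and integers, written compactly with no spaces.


Compute 12 * w.
Ordinal * is associative and left-distributive over +, but NOT commutative; for finite n>1, n*w = w but w*n stays w*n.
For finite n>0, n * w = sup{n*k : k<w} = w. So 12 * w = w.
Result = w

w


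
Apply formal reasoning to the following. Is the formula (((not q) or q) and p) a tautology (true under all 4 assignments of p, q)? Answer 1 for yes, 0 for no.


Check all 4 assignments:
p=0, q=0: 0
p=0, q=1: 0
p=1, q=0: 1
p=1, q=1: 1
Satisfying count = 2/4.
Tautology iff count = 4: no.

0


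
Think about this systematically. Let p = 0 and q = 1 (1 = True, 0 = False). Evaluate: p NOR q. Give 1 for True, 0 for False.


p = 0, q = 1
Operation: p NOR q
Evaluate: 0 NOR 1 = 0

0


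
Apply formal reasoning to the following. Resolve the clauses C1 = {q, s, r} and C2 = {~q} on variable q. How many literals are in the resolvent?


Remove q from C1 and ~q from C2.
C1 remainder: {s, r}
C2 remainder: {}
Union (resolvent): {r, s}
Resolvent has 2 literal(s).

2


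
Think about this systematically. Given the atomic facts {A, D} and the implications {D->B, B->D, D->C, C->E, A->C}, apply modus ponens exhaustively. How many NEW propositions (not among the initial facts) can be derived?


Initial facts: {A, D}
Apply modus ponens to closure:
  D and D->B  =>  B
  D and D->C  =>  C
  C and C->E  =>  E
Final known: {A, B, C, D, E}
New propositions: {B, C, E}
Count = 3

3


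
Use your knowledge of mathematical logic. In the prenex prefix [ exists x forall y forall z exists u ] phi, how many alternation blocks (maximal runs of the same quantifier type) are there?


Quantifier-type sequence: E A A E  (A=forall, E=exists)
Group into maximal same-type runs:
  Ex1 | Ax2 | Ex1
Number of blocks = 3

3


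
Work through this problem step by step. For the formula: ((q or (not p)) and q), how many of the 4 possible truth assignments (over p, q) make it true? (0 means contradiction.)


Check all 4 assignments:
p=0, q=0: 0
p=0, q=1: 1
p=1, q=0: 0
p=1, q=1: 1
Count of True = 2

2


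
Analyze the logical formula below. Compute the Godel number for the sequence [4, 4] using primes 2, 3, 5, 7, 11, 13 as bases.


Encode each element as an exponent of the corresponding prime:
  2^4 = 16
  3^4 = 81
Product = 16 * 81 = 1296

1296


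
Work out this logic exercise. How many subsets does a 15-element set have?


The power set of a set with n elements has 2^n elements.
|P(S)| = 2^15 = 32768

32768


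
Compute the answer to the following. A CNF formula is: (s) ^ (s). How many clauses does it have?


A CNF formula is a conjunction of clauses.
Clauses are separated by ^.
Counting the conjuncts: 2 clauses.

2


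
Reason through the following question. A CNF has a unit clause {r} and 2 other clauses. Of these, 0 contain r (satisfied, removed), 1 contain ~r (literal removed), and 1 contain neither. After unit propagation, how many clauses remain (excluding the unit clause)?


Satisfied (removed): 0
Shortened (remain): 1
Unchanged (remain): 1
Remaining = 1 + 1 = 2

2


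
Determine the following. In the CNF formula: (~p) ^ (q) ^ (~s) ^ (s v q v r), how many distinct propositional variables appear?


Identify each variable that appears in the formula.
Variables found: p, q, r, s
Count = 4

4


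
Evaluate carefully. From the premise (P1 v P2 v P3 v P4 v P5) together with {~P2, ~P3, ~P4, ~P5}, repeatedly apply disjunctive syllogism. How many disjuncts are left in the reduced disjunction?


Original disjuncts (5): P1, P2, P3, P4, P5
Negated (eliminate): ~P2, ~P3, ~P4, ~P5
Remaining disjuncts: P1
Count = 5 - 4 = 1

1
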